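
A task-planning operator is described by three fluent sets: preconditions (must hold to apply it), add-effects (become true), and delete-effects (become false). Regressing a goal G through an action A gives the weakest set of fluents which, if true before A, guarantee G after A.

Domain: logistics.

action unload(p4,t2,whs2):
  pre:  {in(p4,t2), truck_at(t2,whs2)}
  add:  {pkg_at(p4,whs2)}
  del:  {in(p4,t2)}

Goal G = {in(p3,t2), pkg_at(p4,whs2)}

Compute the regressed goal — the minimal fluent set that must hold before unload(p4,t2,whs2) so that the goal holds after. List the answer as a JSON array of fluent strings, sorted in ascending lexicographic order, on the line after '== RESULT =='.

Regress:
  G ∩ del = {}  (empty — regression defined)
  G \ add = {in(p3,t2), pkg_at(p4,whs2)} \ {pkg_at(p4,whs2)} = {in(p3,t2)}
  ∪ pre   = {in(p3,t2)} ∪ {in(p4,t2), truck_at(t2,whs2)}
          = {in(p3,t2), in(p4,t2), truck_at(t2,whs2)}

== RESULT ==
["in(p3,t2)", "in(p4,t2)", "truck_at(t2,whs2)"]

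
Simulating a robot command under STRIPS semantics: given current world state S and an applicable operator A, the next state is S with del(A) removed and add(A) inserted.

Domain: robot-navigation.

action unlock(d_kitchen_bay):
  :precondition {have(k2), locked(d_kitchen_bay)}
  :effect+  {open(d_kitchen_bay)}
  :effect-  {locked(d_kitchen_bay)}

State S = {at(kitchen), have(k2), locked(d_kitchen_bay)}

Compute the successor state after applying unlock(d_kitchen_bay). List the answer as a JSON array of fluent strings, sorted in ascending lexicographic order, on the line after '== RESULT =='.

Progress:
  pre ⊆ S: {have(k2), locked(d_kitchen_bay)} ⊆ S  — applicable
  S \ del = {at(kitchen), have(k2)}
  ∪ add   = {at(kitchen), have(k2), open(d_kitchen_bay)}

== RESULT ==
["at(kitchen)", "have(k2)", "open(d_kitchen_bay)"]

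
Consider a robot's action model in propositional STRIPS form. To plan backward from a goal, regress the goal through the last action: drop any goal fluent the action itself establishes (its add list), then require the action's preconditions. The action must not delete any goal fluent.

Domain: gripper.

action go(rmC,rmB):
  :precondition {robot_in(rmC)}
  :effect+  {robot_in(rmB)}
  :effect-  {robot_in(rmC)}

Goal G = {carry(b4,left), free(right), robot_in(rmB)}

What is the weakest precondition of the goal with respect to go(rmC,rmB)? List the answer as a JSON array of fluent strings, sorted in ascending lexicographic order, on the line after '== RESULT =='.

Regress:
  G ∩ del = {}  (empty — regression defined)
  G \ add = {carry(b4,left), free(right), robot_in(rmB)} \ {robot_in(rmB)} = {carry(b4,left), free(right)}
  ∪ pre   = {carry(b4,left), free(right)} ∪ {robot_in(rmC)}
          = {carry(b4,left), free(right), robot_in(rmC)}

== RESULT ==
["carry(b4,left)", "free(right)", "robot_in(rmC)"]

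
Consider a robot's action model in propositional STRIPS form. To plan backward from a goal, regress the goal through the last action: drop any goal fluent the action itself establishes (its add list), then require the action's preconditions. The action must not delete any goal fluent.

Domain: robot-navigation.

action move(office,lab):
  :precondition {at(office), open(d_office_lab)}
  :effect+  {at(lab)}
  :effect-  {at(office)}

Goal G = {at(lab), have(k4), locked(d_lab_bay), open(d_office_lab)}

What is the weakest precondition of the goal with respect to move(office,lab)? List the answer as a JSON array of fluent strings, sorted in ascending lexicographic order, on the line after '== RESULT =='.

Compute (G \ add) ∪ pre:
  G ∩ del = {}  (empty — regression defined)
  G \ add = {at(lab), have(k4), locked(d_lab_bay), open(d_office_lab)} \ {at(lab)} = {have(k4), locked(d_lab_bay), open(d_office_lab)}
  ∪ pre   = {have(k4), locked(d_lab_bay), open(d_office_lab)} ∪ {at(office), open(d_office_lab)}
          = {at(office), have(k4), locked(d_lab_bay), open(d_office_lab)}

== RESULT ==
["at(office)", "have(k4)", "locked(d_lab_bay)", "open(d_office_lab)"]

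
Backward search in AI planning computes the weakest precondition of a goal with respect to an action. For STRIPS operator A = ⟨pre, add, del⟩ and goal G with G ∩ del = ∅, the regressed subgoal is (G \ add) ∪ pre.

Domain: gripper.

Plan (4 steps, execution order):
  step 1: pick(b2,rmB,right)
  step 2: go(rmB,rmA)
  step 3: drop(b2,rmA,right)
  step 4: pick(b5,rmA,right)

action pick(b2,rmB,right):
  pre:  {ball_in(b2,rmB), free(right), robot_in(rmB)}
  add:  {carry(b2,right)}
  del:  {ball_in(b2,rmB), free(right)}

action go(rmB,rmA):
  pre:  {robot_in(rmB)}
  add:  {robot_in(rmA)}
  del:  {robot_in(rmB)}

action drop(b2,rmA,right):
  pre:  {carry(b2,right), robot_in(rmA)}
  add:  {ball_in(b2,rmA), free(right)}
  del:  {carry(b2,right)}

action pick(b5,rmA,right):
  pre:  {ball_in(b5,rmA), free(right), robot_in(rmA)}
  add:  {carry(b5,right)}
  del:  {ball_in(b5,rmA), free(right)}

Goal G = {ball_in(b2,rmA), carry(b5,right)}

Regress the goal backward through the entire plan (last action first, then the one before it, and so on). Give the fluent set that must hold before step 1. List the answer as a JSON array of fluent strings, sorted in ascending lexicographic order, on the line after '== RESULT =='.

Regress step by step:
  through step 4 (pick(b5,rmA,right)): drop {carry(b5,right)}, keep {ball_in(b2,rmA)}, require {ball_in(b5,rmA), free(right), robot_in(rmA)}
    → {ball_in(b2,rmA), ball_in(b5,rmA), free(right), robot_in(rmA)}
  through step 3 (drop(b2,rmA,right)): drop {ball_in(b2,rmA), free(right)}, keep {ball_in(b5,rmA), robot_in(rmA)}, require {carry(b2,right), robot_in(rmA)}
    → {ball_in(b5,rmA), carry(b2,right), robot_in(rmA)}
  through step 2 (go(rmB,rmA)): drop {robot_in(rmA)}, keep {ball_in(b5,rmA), carry(b2,right)}, require {robot_in(rmB)}
    → {ball_in(b5,rmA), carry(b2,right), robot_in(rmB)}
  through step 1 (pick(b2,rmB,right)): drop {carry(b2,right)}, keep {ball_in(b5,rmA), robot_in(rmB)}, require {ball_in(b2,rmB), free(right), robot_in(rmB)}
    → {ball_in(b2,rmB), ball_in(b5,rmA), free(right), robot_in(rmB)}

== RESULT ==
["ball_in(b2,rmB)", "ball_in(b5,rmA)", "free(right)", "robot_in(rmB)"]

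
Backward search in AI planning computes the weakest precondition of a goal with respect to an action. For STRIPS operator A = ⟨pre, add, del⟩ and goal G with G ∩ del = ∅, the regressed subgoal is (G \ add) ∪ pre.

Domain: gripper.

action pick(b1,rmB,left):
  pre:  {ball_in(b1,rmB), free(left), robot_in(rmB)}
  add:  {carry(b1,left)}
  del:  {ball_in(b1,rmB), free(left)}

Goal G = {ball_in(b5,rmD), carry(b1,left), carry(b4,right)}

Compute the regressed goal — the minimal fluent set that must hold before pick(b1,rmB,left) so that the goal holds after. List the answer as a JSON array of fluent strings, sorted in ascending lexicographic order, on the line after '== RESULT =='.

Compute (G \ add) ∪ pre:
  G ∩ del = {}  (empty — regression defined)
  G \ add = {ball_in(b5,rmD), carry(b1,left), carry(b4,right)} \ {carry(b1,left)} = {ball_in(b5,rmD), carry(b4,right)}
  ∪ pre   = {ball_in(b5,rmD), carry(b4,right)} ∪ {ball_in(b1,rmB), free(left), robot_in(rmB)}
          = {ball_in(b1,rmB), ball_in(b5,rmD), carry(b4,right), free(left), robot_in(rmB)}

== RESULT ==
["ball_in(b1,rmB)", "ball_in(b5,rmD)", "carry(b4,right)", "free(left)", "robot_in(rmB)"]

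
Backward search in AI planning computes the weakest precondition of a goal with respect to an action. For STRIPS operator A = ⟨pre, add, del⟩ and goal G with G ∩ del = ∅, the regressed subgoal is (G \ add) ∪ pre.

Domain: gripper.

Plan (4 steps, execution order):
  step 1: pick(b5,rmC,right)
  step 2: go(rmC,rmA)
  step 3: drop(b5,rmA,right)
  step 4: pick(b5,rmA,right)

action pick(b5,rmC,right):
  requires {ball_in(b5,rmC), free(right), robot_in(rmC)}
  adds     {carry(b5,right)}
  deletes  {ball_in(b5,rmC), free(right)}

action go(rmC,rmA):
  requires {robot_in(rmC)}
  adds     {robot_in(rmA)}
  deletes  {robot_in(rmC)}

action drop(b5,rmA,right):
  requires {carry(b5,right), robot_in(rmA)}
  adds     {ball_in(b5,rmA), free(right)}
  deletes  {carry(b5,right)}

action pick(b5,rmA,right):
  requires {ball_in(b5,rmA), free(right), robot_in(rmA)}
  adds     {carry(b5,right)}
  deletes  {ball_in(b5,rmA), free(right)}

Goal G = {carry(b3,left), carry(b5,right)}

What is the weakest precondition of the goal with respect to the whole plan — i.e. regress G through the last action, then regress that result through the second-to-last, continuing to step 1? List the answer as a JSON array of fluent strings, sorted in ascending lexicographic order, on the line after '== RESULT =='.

Work backward from the goal:
  through step 4 (pick(b5,rmA,right)): drop {carry(b5,right)}, keep {carry(b3,left)}, require {ball_in(b5,rmA), free(right), robot_in(rmA)}
    → {ball_in(b5,rmA), carry(b3,left), free(right), robot_in(rmA)}
  through step 3 (drop(b5,rmA,right)): drop {ball_in(b5,rmA), free(right)}, keep {carry(b3,left), robot_in(rmA)}, require {carry(b5,right), robot_in(rmA)}
    → {carry(b3,left), carry(b5,right), robot_in(rmA)}
  through step 2 (go(rmC,rmA)): drop {robot_in(rmA)}, keep {carry(b3,left), carry(b5,right)}, require {robot_in(rmC)}
    → {carry(b3,left), carry(b5,right), robot_in(rmC)}
  through step 1 (pick(b5,rmC,right)): drop {carry(b5,right)}, keep {carry(b3,left), robot_in(rmC)}, require {ball_in(b5,rmC), free(right), robot_in(rmC)}
    → {ball_in(b5,rmC), carry(b3,left), free(right), robot_in(rmC)}

== RESULT ==
["ball_in(b5,rmC)", "carry(b3,left)", "free(right)", "robot_in(rmC)"]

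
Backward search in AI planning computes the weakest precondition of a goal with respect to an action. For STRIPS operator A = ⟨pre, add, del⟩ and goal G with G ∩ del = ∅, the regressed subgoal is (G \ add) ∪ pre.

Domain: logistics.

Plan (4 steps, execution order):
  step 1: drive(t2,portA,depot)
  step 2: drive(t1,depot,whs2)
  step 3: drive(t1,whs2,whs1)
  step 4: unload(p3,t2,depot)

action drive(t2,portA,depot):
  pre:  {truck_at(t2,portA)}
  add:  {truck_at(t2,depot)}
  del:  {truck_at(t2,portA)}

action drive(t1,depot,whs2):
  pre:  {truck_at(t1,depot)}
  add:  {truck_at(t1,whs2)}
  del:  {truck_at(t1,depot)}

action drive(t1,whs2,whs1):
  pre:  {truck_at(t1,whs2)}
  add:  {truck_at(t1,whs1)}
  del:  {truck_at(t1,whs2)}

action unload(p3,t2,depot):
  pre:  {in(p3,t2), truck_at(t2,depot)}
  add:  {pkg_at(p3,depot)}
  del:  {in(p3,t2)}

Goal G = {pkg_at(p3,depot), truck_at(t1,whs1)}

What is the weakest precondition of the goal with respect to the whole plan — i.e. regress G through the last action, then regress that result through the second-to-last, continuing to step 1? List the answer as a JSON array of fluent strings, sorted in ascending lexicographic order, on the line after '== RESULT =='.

Work backward from the goal:
  through step 4 (unload(p3,t2,depot)): drop {pkg_at(p3,depot)}, keep {truck_at(t1,whs1)}, require {in(p3,t2), truck_at(t2,depot)}
    → {in(p3,t2), truck_at(t1,whs1), truck_at(t2,depot)}
  through step 3 (drive(t1,whs2,whs1)): drop {truck_at(t1,whs1)}, keep {in(p3,t2), truck_at(t2,depot)}, require {truck_at(t1,whs2)}
    → {in(p3,t2), truck_at(t1,whs2), truck_at(t2,depot)}
  through step 2 (drive(t1,depot,whs2)): drop {truck_at(t1,whs2)}, keep {in(p3,t2), truck_at(t2,depot)}, require {truck_at(t1,depot)}
    → {in(p3,t2), truck_at(t1,depot), truck_at(t2,depot)}
  through step 1 (drive(t2,portA,depot)): drop {truck_at(t2,depot)}, keep {in(p3,t2), truck_at(t1,depot)}, require {truck_at(t2,portA)}
    → {in(p3,t2), truck_at(t1,depot), truck_at(t2,portA)}

== RESULT ==
["in(p3,t2)", "truck_at(t1,depot)", "truck_at(t2,portA)"]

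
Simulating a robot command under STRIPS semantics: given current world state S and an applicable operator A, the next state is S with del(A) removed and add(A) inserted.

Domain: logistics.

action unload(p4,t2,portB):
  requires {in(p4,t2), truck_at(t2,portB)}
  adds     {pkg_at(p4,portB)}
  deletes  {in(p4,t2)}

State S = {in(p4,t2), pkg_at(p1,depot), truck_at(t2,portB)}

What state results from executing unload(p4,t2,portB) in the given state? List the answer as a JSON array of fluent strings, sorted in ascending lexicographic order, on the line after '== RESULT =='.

Progress:
  pre ⊆ S: {in(p4,t2), truck_at(t2,portB)} ⊆ S  — applicable
  S \ del = {pkg_at(p1,depot), truck_at(t2,portB)}
  ∪ add   = {pkg_at(p1,depot), pkg_at(p4,portB), truck_at(t2,portB)}

== RESULT ==
["pkg_at(p1,depot)", "pkg_at(p4,portB)", "truck_at(t2,portB)"]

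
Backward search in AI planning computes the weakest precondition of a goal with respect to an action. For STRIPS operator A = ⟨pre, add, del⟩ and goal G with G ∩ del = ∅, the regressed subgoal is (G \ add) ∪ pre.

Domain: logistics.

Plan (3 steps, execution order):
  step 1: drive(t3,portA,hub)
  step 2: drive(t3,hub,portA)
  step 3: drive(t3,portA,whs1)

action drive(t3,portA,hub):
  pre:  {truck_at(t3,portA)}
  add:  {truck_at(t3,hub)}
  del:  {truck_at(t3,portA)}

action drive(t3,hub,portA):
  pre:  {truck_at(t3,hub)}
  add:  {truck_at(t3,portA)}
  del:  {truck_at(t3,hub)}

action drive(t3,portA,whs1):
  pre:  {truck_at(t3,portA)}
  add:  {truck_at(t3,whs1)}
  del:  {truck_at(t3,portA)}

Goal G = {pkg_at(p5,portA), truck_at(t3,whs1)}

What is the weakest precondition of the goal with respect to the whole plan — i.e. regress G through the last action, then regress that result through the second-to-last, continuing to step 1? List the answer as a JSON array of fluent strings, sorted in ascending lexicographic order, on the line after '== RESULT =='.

Work backward from the goal:
  through step 3 (drive(t3,portA,whs1)): drop {truck_at(t3,whs1)}, keep {pkg_at(p5,portA)}, require {truck_at(t3,portA)}
    → {pkg_at(p5,portA), truck_at(t3,portA)}
  through step 2 (drive(t3,hub,portA)): drop {truck_at(t3,portA)}, keep {pkg_at(p5,portA)}, require {truck_at(t3,hub)}
    → {pkg_at(p5,portA), truck_at(t3,hub)}
  through step 1 (drive(t3,portA,hub)): drop {truck_at(t3,hub)}, keep {pkg_at(p5,portA)}, require {truck_at(t3,portA)}
    → {pkg_at(p5,portA), truck_at(t3,portA)}

== RESULT ==
["pkg_at(p5,portA)", "truck_at(t3,portA)"]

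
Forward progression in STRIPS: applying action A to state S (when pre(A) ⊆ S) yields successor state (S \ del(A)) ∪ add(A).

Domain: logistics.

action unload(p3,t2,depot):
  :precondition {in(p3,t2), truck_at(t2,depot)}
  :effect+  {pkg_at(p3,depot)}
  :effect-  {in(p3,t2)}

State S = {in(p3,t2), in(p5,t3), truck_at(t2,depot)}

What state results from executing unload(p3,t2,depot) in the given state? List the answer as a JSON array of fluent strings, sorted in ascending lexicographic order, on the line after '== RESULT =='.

Compute (S \ del) ∪ add:
  pre ⊆ S: {in(p3,t2), truck_at(t2,depot)} ⊆ S  — applicable
  S \ del = {in(p5,t3), truck_at(t2,depot)}
  ∪ add   = {in(p5,t3), pkg_at(p3,depot), truck_at(t2,depot)}

== RESULT ==
["in(p5,t3)", "pkg_at(p3,depot)", "truck_at(t2,depot)"]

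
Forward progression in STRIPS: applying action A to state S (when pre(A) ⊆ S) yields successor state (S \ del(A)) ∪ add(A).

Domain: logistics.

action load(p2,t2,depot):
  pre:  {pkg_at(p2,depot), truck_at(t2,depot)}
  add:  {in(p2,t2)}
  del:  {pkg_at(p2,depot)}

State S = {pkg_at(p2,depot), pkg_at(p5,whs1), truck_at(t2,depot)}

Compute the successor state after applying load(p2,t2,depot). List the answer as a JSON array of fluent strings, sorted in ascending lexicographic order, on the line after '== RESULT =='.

Progress:
  pre ⊆ S: {pkg_at(p2,depot), truck_at(t2,depot)} ⊆ S  — applicable
  S \ del = {pkg_at(p5,whs1), truck_at(t2,depot)}
  ∪ add   = {in(p2,t2), pkg_at(p5,whs1), truck_at(t2,depot)}

== RESULT ==
["in(p2,t2)", "pkg_at(p5,whs1)", "truck_at(t2,depot)"]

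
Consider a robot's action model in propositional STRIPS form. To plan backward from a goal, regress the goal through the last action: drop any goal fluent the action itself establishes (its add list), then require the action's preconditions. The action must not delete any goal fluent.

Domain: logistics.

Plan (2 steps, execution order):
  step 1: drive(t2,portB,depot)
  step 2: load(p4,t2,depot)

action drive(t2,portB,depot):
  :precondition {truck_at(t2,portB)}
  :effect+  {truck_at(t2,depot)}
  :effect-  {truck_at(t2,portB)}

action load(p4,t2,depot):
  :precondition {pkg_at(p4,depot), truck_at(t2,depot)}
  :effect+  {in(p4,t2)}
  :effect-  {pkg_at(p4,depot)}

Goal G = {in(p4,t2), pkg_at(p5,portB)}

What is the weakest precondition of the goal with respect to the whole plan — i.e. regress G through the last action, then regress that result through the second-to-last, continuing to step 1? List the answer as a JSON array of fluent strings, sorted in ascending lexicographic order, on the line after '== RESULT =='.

Regress step by step:
  through step 2 (load(p4,t2,depot)): drop {in(p4,t2)}, keep {pkg_at(p5,portB)}, require {pkg_at(p4,depot), truck_at(t2,depot)}
    → {pkg_at(p4,depot), pkg_at(p5,portB), truck_at(t2,depot)}
  through step 1 (drive(t2,portB,depot)): drop {truck_at(t2,depot)}, keep {pkg_at(p4,depot), pkg_at(p5,portB)}, require {truck_at(t2,portB)}
    → {pkg_at(p4,depot), pkg_at(p5,portB), truck_at(t2,portB)}

== RESULT ==
["pkg_at(p4,depot)", "pkg_at(p5,portB)", "truck_at(t2,portB)"]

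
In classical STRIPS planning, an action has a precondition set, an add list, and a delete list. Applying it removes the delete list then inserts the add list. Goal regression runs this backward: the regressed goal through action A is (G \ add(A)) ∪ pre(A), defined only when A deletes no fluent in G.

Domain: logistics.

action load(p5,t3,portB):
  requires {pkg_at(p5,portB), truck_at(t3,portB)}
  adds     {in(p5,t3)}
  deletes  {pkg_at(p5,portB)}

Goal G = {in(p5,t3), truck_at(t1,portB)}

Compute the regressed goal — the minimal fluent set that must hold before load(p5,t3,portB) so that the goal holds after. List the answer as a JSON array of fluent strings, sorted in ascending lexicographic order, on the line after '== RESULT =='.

Regress:
  G ∩ del = {}  (empty — regression defined)
  G \ add = {in(p5,t3), truck_at(t1,portB)} \ {in(p5,t3)} = {truck_at(t1,portB)}
  ∪ pre   = {truck_at(t1,portB)} ∪ {pkg_at(p5,portB), truck_at(t3,portB)}
          = {pkg_at(p5,portB), truck_at(t1,portB), truck_at(t3,portB)}

== RESULT ==
["pkg_at(p5,portB)", "truck_at(t1,portB)", "truck_at(t3,portB)"]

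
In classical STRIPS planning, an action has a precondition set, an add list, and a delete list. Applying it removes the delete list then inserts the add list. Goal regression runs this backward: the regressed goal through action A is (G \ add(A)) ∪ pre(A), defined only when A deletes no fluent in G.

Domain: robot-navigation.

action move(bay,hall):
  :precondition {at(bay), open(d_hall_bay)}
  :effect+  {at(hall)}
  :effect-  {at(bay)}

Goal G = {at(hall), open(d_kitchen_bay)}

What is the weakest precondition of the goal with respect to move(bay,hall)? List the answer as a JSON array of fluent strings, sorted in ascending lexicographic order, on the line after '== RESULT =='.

Regress:
  G ∩ del = {}  (empty — regression defined)
  G \ add = {at(hall), open(d_kitchen_bay)} \ {at(hall)} = {open(d_kitchen_bay)}
  ∪ pre   = {open(d_kitchen_bay)} ∪ {at(bay), open(d_hall_bay)}
          = {at(bay), open(d_hall_bay), open(d_kitchen_bay)}

== RESULT ==
["at(bay)", "open(d_hall_bay)", "open(d_kitchen_bay)"]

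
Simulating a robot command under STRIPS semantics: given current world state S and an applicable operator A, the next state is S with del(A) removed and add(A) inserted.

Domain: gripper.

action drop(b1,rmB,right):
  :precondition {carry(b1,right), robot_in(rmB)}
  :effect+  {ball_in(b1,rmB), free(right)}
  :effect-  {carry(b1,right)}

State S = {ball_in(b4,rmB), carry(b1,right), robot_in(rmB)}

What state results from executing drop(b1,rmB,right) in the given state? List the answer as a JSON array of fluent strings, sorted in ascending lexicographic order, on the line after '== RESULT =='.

Compute (S \ del) ∪ add:
  pre ⊆ S: {carry(b1,right), robot_in(rmB)} ⊆ S  — applicable
  S \ del = {ball_in(b4,rmB), robot_in(rmB)}
  ∪ add   = {ball_in(b1,rmB), ball_in(b4,rmB), free(right), robot_in(rmB)}

== RESULT ==
["ball_in(b1,rmB)", "ball_in(b4,rmB)", "free(right)", "robot_in(rmB)"]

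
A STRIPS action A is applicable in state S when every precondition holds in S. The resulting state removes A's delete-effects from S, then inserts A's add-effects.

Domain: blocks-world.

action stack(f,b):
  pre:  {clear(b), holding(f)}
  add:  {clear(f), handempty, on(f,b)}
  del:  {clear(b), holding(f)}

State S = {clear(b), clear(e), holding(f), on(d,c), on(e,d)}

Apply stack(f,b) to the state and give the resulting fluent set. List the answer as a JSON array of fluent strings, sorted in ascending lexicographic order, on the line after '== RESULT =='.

Progress:
  pre ⊆ S: {clear(b), holding(f)} ⊆ S  — applicable
  S \ del = {clear(e), on(d,c), on(e,d)}
  ∪ add   = {clear(e), clear(f), handempty, on(d,c), on(e,d), on(f,b)}

== RESULT ==
["clear(e)", "clear(f)", "handempty", "on(d,c)", "on(e,d)", "on(f,b)"]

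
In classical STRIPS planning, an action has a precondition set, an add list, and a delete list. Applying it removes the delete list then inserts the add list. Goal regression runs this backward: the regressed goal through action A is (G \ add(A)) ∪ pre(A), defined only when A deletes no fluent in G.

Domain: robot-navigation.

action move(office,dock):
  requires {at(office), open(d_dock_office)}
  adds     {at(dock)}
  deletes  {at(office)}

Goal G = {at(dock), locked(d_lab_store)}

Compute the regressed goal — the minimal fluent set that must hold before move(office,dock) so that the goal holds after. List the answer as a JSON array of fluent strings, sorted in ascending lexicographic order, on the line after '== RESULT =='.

Compute (G \ add) ∪ pre:
  G ∩ del = {}  (empty — regression defined)
  G \ add = {at(dock), locked(d_lab_store)} \ {at(dock)} = {locked(d_lab_store)}
  ∪ pre   = {locked(d_lab_store)} ∪ {at(office), open(d_dock_office)}
          = {at(office), locked(d_lab_store), open(d_dock_office)}

== RESULT ==
["at(office)", "locked(d_lab_store)", "open(d_dock_office)"]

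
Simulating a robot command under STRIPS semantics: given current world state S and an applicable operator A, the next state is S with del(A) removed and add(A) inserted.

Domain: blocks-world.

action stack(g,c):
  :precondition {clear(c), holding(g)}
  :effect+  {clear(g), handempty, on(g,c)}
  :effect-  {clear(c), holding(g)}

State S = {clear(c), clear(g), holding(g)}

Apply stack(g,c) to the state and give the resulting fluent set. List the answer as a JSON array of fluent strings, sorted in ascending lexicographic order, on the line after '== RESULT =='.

Compute (S \ del) ∪ add:
  pre ⊆ S: {clear(c), holding(g)} ⊆ S  — applicable
  S \ del = {clear(g)}
  ∪ add   = {clear(g), handempty, on(g,c)}

== RESULT ==
["clear(g)", "handempty", "on(g,c)"]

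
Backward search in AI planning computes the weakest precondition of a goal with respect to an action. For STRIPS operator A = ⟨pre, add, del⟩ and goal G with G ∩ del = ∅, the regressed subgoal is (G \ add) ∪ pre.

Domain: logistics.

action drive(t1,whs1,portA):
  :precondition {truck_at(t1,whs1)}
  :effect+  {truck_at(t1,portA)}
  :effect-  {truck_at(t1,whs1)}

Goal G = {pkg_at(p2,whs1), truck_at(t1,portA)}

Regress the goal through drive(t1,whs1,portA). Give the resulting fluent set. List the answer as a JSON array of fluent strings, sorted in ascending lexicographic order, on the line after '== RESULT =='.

Regress:
  G ∩ del = {}  (empty — regression defined)
  G \ add = {pkg_at(p2,whs1), truck_at(t1,portA)} \ {truck_at(t1,portA)} = {pkg_at(p2,whs1)}
  ∪ pre   = {pkg_at(p2,whs1)} ∪ {truck_at(t1,whs1)}
          = {pkg_at(p2,whs1), truck_at(t1,whs1)}

== RESULT ==
["pkg_at(p2,whs1)", "truck_at(t1,whs1)"]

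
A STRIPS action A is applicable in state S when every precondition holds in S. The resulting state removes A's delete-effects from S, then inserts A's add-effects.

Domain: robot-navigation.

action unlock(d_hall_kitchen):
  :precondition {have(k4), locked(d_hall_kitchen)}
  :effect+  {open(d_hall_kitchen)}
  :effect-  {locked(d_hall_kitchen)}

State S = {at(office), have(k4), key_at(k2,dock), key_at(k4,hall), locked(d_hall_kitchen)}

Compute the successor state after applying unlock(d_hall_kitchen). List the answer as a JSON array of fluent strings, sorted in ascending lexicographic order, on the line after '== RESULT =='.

Progress:
  pre ⊆ S: {have(k4), locked(d_hall_kitchen)} ⊆ S  — applicable
  S \ del = {at(office), have(k4), key_at(k2,dock), key_at(k4,hall)}
  ∪ add   = {at(office), have(k4), key_at(k2,dock), key_at(k4,hall), open(d_hall_kitchen)}

== RESULT ==
["at(office)", "have(k4)", "key_at(k2,dock)", "key_at(k4,hall)", "open(d_hall_kitchen)"]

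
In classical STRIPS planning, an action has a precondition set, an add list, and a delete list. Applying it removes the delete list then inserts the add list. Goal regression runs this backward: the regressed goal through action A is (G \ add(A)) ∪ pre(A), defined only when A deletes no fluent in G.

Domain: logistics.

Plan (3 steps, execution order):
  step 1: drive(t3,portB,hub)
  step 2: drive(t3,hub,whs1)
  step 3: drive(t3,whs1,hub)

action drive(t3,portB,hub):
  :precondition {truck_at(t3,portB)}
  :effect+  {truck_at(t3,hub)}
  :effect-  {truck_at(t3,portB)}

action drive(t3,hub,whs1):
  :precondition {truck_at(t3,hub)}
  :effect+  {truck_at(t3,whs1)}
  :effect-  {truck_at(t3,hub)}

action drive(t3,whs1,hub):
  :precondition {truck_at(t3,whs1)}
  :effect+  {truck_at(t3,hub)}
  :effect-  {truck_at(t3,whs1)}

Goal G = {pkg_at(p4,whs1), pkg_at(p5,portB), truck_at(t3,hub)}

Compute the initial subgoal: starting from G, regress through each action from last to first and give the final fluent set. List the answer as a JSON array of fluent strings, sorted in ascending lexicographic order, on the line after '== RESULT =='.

Regress step by step:
  through step 3 (drive(t3,whs1,hub)): drop {truck_at(t3,hub)}, keep {pkg_at(p4,whs1), pkg_at(p5,portB)}, require {truck_at(t3,whs1)}
    → {pkg_at(p4,whs1), pkg_at(p5,portB), truck_at(t3,whs1)}
  through step 2 (drive(t3,hub,whs1)): drop {truck_at(t3,whs1)}, keep {pkg_at(p4,whs1), pkg_at(p5,portB)}, require {truck_at(t3,hub)}
    → {pkg_at(p4,whs1), pkg_at(p5,portB), truck_at(t3,hub)}
  through step 1 (drive(t3,portB,hub)): drop {truck_at(t3,hub)}, keep {pkg_at(p4,whs1), pkg_at(p5,portB)}, require {truck_at(t3,portB)}
    → {pkg_at(p4,whs1), pkg_at(p5,portB), truck_at(t3,portB)}

== RESULT ==
["pkg_at(p4,whs1)", "pkg_at(p5,portB)", "truck_at(t3,portB)"]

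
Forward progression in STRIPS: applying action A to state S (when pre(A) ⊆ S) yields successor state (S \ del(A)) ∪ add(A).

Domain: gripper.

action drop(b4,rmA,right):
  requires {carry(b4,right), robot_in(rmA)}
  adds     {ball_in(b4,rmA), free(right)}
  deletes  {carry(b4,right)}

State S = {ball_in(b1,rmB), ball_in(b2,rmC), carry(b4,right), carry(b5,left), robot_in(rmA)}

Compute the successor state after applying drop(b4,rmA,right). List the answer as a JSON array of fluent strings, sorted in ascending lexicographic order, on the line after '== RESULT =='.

Progress:
  pre ⊆ S: {carry(b4,right), robot_in(rmA)} ⊆ S  — applicable
  S \ del = {ball_in(b1,rmB), ball_in(b2,rmC), carry(b5,left), robot_in(rmA)}
  ∪ add   = {ball_in(b1,rmB), ball_in(b2,rmC), ball_in(b4,rmA), carry(b5,left), free(right), robot_in(rmA)}

== RESULT ==
["ball_in(b1,rmB)", "ball_in(b2,rmC)", "ball_in(b4,rmA)", "carry(b5,left)", "free(right)", "robot_in(rmA)"]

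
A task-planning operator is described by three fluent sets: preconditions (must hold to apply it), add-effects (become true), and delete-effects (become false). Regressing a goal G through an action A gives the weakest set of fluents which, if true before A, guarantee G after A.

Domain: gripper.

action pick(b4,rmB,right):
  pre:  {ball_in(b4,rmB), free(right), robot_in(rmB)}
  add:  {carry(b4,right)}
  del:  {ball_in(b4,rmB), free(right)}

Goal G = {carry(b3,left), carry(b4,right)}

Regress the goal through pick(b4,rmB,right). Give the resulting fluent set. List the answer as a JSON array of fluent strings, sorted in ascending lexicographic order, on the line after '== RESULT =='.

Compute (G \ add) ∪ pre:
  G ∩ del = {}  (empty — regression defined)
  G \ add = {carry(b3,left), carry(b4,right)} \ {carry(b4,right)} = {carry(b3,left)}
  ∪ pre   = {carry(b3,left)} ∪ {ball_in(b4,rmB), free(right), robot_in(rmB)}
          = {ball_in(b4,rmB), carry(b3,left), free(right), robot_in(rmB)}

== RESULT ==
["ball_in(b4,rmB)", "carry(b3,left)", "free(right)", "robot_in(rmB)"]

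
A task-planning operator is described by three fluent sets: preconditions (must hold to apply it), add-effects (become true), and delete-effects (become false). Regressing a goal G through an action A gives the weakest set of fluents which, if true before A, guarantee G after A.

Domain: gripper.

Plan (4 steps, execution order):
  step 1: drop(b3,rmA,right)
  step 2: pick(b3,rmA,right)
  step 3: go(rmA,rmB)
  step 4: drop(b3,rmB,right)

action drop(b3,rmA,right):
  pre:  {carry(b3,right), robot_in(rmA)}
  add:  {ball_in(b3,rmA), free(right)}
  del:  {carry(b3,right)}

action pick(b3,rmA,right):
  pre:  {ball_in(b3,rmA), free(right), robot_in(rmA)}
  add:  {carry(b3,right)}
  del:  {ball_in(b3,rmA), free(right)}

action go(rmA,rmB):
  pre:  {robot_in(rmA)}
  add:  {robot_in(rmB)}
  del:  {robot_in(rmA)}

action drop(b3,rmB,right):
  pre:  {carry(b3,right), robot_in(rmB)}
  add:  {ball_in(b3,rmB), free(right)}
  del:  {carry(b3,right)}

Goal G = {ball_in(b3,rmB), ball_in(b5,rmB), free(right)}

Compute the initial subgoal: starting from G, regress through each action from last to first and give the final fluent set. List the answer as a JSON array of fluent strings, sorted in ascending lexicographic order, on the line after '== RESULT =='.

Regress step by step:
  through step 4 (drop(b3,rmB,right)): drop {ball_in(b3,rmB), free(right)}, keep {ball_in(b5,rmB)}, require {carry(b3,right), robot_in(rmB)}
    → {ball_in(b5,rmB), carry(b3,right), robot_in(rmB)}
  through step 3 (go(rmA,rmB)): drop {robot_in(rmB)}, keep {ball_in(b5,rmB), carry(b3,right)}, require {robot_in(rmA)}
    → {ball_in(b5,rmB), carry(b3,right), robot_in(rmA)}
  through step 2 (pick(b3,rmA,right)): drop {carry(b3,right)}, keep {ball_in(b5,rmB), robot_in(rmA)}, require {ball_in(b3,rmA), free(right), robot_in(rmA)}
    → {ball_in(b3,rmA), ball_in(b5,rmB), free(right), robot_in(rmA)}
  through step 1 (drop(b3,rmA,right)): drop {ball_in(b3,rmA), free(right)}, keep {ball_in(b5,rmB), robot_in(rmA)}, require {carry(b3,right), robot_in(rmA)}
    → {ball_in(b5,rmB), carry(b3,right), robot_in(rmA)}

== RESULT ==
["ball_in(b5,rmB)", "carry(b3,right)", "robot_in(rmA)"]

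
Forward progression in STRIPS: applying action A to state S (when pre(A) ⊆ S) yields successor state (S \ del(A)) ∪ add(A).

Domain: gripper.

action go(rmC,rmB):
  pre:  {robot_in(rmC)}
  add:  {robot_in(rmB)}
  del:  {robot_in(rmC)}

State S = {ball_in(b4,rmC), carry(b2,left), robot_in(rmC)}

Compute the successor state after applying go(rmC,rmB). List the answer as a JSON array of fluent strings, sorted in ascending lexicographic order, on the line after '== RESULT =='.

Progress:
  pre ⊆ S: {robot_in(rmC)} ⊆ S  — applicable
  S \ del = {ball_in(b4,rmC), carry(b2,left)}
  ∪ add   = {ball_in(b4,rmC), carry(b2,left), robot_in(rmB)}

== RESULT ==
["ball_in(b4,rmC)", "carry(b2,left)", "robot_in(rmB)"]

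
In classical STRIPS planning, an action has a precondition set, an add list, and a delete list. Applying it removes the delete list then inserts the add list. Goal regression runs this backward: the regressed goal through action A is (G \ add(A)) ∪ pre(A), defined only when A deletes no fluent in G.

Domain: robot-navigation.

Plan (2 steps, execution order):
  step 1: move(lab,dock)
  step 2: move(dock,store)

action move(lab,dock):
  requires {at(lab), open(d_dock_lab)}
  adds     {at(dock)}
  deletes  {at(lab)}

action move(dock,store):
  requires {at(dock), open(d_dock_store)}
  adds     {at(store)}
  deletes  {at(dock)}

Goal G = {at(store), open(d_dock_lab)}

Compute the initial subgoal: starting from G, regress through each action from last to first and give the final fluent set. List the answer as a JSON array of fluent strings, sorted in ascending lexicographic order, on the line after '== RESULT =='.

Regress step by step:
  through step 2 (move(dock,store)): drop {at(store)}, keep {open(d_dock_lab)}, require {at(dock), open(d_dock_store)}
    → {at(dock), open(d_dock_lab), open(d_dock_store)}
  through step 1 (move(lab,dock)): drop {at(dock)}, keep {open(d_dock_lab), open(d_dock_store)}, require {at(lab), open(d_dock_lab)}
    → {at(lab), open(d_dock_lab), open(d_dock_store)}

== RESULT ==
["at(lab)", "open(d_dock_lab)", "open(d_dock_store)"]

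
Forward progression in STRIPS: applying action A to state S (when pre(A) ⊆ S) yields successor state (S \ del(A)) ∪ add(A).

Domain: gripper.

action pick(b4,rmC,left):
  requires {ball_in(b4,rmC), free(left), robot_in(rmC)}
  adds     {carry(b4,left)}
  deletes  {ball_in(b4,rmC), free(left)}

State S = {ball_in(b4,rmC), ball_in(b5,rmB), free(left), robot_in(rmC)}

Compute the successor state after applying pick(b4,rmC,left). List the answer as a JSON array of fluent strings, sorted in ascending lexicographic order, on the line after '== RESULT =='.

Compute (S \ del) ∪ add:
  pre ⊆ S: {ball_in(b4,rmC), free(left), robot_in(rmC)} ⊆ S  — applicable
  S \ del = {ball_in(b5,rmB), robot_in(rmC)}
  ∪ add   = {ball_in(b5,rmB), carry(b4,left), robot_in(rmC)}

== RESULT ==
["ball_in(b5,rmB)", "carry(b4,left)", "robot_in(rmC)"]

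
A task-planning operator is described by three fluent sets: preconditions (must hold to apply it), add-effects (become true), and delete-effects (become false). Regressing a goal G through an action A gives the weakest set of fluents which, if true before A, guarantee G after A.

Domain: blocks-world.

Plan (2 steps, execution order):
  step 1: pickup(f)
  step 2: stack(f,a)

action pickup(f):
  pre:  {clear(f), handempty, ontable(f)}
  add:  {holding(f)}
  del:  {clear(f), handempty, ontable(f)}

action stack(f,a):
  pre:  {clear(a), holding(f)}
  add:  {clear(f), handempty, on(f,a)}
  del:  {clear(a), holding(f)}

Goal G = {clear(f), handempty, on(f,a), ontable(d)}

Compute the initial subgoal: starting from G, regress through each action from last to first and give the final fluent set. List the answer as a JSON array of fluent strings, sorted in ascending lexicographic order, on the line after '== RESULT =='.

Work backward from the goal:
  through step 2 (stack(f,a)): drop {clear(f), handempty, on(f,a)}, keep {ontable(d)}, require {clear(a), holding(f)}
    → {clear(a), holding(f), ontable(d)}
  through step 1 (pickup(f)): drop {holding(f)}, keep {clear(a), ontable(d)}, require {clear(f), handempty, ontable(f)}
    → {clear(a), clear(f), handempty, ontable(d), ontable(f)}

== RESULT ==
["clear(a)", "clear(f)", "handempty", "ontable(d)", "ontable(f)"]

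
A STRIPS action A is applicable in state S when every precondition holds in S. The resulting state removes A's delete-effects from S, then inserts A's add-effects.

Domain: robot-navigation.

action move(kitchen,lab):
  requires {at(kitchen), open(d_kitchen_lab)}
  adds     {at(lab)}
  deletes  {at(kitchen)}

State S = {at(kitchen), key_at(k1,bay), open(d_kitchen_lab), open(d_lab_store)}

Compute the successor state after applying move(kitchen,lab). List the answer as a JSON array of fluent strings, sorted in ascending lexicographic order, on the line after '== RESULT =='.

Progress:
  pre ⊆ S: {at(kitchen), open(d_kitchen_lab)} ⊆ S  — applicable
  S \ del = {key_at(k1,bay), open(d_kitchen_lab), open(d_lab_store)}
  ∪ add   = {at(lab), key_at(k1,bay), open(d_kitchen_lab), open(d_lab_store)}

== RESULT ==
["at(lab)", "key_at(k1,bay)", "open(d_kitchen_lab)", "open(d_lab_store)"]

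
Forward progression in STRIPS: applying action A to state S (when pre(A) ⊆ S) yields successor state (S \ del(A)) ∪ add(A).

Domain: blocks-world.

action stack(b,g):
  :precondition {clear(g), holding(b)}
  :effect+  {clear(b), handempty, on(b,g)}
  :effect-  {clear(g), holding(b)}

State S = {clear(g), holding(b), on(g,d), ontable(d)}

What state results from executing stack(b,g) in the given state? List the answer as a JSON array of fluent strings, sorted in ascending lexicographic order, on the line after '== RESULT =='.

Progress:
  pre ⊆ S: {clear(g), holding(b)} ⊆ S  — applicable
  S \ del = {on(g,d), ontable(d)}
  ∪ add   = {clear(b), handempty, on(b,g), on(g,d), ontable(d)}

== RESULT ==
["clear(b)", "handempty", "on(b,g)", "on(g,d)", "ontable(d)"]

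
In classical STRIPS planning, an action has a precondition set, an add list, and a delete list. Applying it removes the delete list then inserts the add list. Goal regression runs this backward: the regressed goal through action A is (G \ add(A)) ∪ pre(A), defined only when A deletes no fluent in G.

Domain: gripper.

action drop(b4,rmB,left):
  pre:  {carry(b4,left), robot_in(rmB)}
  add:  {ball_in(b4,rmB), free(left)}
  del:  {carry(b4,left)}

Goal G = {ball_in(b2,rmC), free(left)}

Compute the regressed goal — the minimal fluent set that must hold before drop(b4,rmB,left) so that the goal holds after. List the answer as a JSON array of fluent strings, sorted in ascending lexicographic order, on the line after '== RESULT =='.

Compute (G \ add) ∪ pre:
  G ∩ del = {}  (empty — regression defined)
  G \ add = {ball_in(b2,rmC), free(left)} \ {ball_in(b4,rmB), free(left)} = {ball_in(b2,rmC)}
  ∪ pre   = {ball_in(b2,rmC)} ∪ {carry(b4,left), robot_in(rmB)}
          = {ball_in(b2,rmC), carry(b4,left), robot_in(rmB)}

== RESULT ==
["ball_in(b2,rmC)", "carry(b4,left)", "robot_in(rmB)"]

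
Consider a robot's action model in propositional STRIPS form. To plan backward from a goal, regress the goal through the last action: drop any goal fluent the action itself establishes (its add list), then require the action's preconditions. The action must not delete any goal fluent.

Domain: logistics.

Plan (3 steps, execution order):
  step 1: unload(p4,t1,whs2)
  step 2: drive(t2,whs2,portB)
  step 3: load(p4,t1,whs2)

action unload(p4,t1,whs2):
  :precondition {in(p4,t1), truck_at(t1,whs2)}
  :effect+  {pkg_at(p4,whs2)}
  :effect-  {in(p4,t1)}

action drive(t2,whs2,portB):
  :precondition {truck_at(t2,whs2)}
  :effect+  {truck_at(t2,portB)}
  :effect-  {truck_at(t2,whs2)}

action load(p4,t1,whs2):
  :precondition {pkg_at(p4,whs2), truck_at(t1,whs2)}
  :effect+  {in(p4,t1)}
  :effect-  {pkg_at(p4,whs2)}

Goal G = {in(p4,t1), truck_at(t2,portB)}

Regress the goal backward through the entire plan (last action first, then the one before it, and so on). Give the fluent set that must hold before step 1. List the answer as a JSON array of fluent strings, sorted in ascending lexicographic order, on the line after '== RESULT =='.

Work backward from the goal:
  through step 3 (load(p4,t1,whs2)): drop {in(p4,t1)}, keep {truck_at(t2,portB)}, require {pkg_at(p4,whs2), truck_at(t1,whs2)}
    → {pkg_at(p4,whs2), truck_at(t1,whs2), truck_at(t2,portB)}
  through step 2 (drive(t2,whs2,portB)): drop {truck_at(t2,portB)}, keep {pkg_at(p4,whs2), truck_at(t1,whs2)}, require {truck_at(t2,whs2)}
    → {pkg_at(p4,whs2), truck_at(t1,whs2), truck_at(t2,whs2)}
  through step 1 (unload(p4,t1,whs2)): drop {pkg_at(p4,whs2)}, keep {truck_at(t1,whs2), truck_at(t2,whs2)}, require {in(p4,t1), truck_at(t1,whs2)}
    → {in(p4,t1), truck_at(t1,whs2), truck_at(t2,whs2)}

== RESULT ==
["in(p4,t1)", "truck_at(t1,whs2)", "truck_at(t2,whs2)"]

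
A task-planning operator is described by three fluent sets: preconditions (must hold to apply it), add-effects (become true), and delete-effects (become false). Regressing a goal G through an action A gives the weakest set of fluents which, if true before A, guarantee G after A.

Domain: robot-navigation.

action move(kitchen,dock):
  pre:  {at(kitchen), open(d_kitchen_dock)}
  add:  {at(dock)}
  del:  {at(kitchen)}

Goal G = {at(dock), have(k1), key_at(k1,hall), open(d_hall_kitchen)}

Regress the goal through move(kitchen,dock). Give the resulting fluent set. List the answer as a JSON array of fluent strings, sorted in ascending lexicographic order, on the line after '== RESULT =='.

Regress:
  G ∩ del = {}  (empty — regression defined)
  G \ add = {at(dock), have(k1), key_at(k1,hall), open(d_hall_kitchen)} \ {at(dock)} = {have(k1), key_at(k1,hall), open(d_hall_kitchen)}
  ∪ pre   = {have(k1), key_at(k1,hall), open(d_hall_kitchen)} ∪ {at(kitchen), open(d_kitchen_dock)}
          = {at(kitchen), have(k1), key_at(k1,hall), open(d_hall_kitchen), open(d_kitchen_dock)}

== RESULT ==
["at(kitchen)", "have(k1)", "key_at(k1,hall)", "open(d_hall_kitchen)", "open(d_kitchen_dock)"]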